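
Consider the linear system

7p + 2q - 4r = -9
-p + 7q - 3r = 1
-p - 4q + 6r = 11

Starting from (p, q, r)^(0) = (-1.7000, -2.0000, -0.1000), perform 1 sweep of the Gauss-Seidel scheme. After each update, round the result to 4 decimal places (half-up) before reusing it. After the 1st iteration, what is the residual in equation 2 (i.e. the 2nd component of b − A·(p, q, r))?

5.3940

Iteration 1:
  p = (-9 - (2)·-2.0000 - (-4)·-0.1000) / (7) = -0.7714
  q = (1 - (-1)·-0.7714 - (-3)·-0.1000) / (7) = -0.0102
  r = (11 - (-1)·-0.7714 - (-4)·-0.0102) / (6) = 1.6980
Residual b − A·x = (3.2122, 5.3940, -0.0002)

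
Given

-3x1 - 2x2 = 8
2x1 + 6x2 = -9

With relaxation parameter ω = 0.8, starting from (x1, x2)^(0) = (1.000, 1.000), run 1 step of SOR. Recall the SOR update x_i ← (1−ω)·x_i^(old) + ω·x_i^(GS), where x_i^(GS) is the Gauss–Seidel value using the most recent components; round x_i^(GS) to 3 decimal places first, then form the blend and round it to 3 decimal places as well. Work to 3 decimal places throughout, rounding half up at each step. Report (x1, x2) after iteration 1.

Iteration 1:
  x1: GS value = (8 - (-2)·1.000) / (-3) = -3.333;  x1 ← (1−ω)·1.000 + ω·-3.333 = -2.466
  x2: GS value = (-9 - (2)·-2.466) / (6) = -0.678;  x2 ← (1−ω)·1.000 + ω·-0.678 = -0.342

(-2.466, -0.342)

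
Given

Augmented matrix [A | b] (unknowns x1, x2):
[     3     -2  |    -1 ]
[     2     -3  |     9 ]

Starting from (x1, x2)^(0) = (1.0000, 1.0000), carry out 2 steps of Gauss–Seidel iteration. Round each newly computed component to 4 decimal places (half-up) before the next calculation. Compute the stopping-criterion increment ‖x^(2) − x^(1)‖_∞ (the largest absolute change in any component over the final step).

Iteration 1:
  x1 = (-1 - (-2)·1.0000) / (3) = 0.3333
  x2 = (9 - (2)·0.3333) / (-3) = -2.7778
Iteration 2:
  x1 = (-1 - (-2)·-2.7778) / (3) = -2.1852
  x2 = (9 - (2)·-2.1852) / (-3) = -4.4568
Change: (-2.5185, -1.6790) → max |·| = 2.5185

2.5185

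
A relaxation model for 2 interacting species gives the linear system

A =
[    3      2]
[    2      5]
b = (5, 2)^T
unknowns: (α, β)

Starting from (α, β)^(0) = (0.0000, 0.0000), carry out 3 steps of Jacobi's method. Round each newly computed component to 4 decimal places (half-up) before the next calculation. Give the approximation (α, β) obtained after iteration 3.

Iteration 1:
  α = (5 - (2)·0.0000) / (3) = 1.6667
  β = (2 - (2)·0.0000) / (5) = 0.4000
Iteration 2:
  α = (5 - (2)·0.4000) / (3) = 1.4000
  β = (2 - (2)·1.6667) / (5) = -0.2667
Iteration 3:
  α = (5 - (2)·-0.2667) / (3) = 1.8445
  β = (2 - (2)·1.4000) / (5) = -0.1600

(1.8445, -0.1600)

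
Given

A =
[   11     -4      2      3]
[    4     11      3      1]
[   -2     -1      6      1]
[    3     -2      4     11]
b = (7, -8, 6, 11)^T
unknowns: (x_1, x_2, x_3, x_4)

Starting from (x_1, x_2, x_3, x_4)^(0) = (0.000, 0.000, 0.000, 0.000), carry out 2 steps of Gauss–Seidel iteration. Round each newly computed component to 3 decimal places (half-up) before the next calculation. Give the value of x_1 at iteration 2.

Iteration 1:
  x_1 = (7 - (-4)·0.000 - (2)·0.000 - (3)·0.000) / (11) = 0.636
  x_2 = (-8 - (4)·0.636 - (3)·0.000 - (1)·0.000) / (11) = -0.959
  x_3 = (6 - (-2)·0.636 - (-1)·-0.959 - (1)·0.000) / (6) = 1.052
  x_4 = (11 - (3)·0.636 - (-2)·-0.959 - (4)·1.052) / (11) = 0.270
Iteration 2:
  x_1 = (7 - (-4)·-0.959 - (2)·1.052 - (3)·0.270) / (11) = 0.023
  x_2 = (-8 - (4)·0.023 - (3)·1.052 - (1)·0.270) / (11) = -1.047
  x_3 = (6 - (-2)·0.023 - (-1)·-1.047 - (1)·0.270) / (6) = 0.788
  x_4 = (11 - (3)·0.023 - (-2)·-1.047 - (4)·0.788) / (11) = 0.517

0.023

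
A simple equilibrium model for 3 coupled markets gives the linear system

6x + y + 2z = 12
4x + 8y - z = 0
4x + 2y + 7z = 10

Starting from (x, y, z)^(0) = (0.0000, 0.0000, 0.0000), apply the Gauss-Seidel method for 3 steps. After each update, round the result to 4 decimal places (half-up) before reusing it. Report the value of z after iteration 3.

0.5661

Iteration 1:
  x = (12 - (1)·0.0000 - (2)·0.0000) / (6) = 2.0000
  y = (0 - (4)·2.0000 - (-1)·0.0000) / (8) = -1.0000
  z = (10 - (4)·2.0000 - (2)·-1.0000) / (7) = 0.5714
Iteration 2:
  x = (12 - (1)·-1.0000 - (2)·0.5714) / (6) = 1.9762
  y = (0 - (4)·1.9762 - (-1)·0.5714) / (8) = -0.9167
  z = (10 - (4)·1.9762 - (2)·-0.9167) / (7) = 0.5612
Iteration 3:
  x = (12 - (1)·-0.9167 - (2)·0.5612) / (6) = 1.9657
  y = (0 - (4)·1.9657 - (-1)·0.5612) / (8) = -0.9127
  z = (10 - (4)·1.9657 - (2)·-0.9127) / (7) = 0.5661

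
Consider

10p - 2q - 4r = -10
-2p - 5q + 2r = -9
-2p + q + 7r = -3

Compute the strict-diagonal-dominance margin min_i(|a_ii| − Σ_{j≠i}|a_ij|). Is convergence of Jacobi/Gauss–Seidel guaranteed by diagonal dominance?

row 1: |10| − (2+4) = 4
row 2: |-5| − (2+2) = 1
row 3: |7| − (2+1) = 4
minimum over rows = 1 → strictly diagonally dominant (convergence guaranteed)

1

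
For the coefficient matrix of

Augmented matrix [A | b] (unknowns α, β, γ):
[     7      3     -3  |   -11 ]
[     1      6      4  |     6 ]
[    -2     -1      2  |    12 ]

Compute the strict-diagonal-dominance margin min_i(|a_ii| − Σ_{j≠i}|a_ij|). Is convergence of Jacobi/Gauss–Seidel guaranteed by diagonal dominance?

-1

row 1: |7| − (3+3) = 1
row 2: |6| − (1+4) = 1
row 3: |2| − (2+1) = -1
minimum over rows = -1 → not strictly diagonally dominant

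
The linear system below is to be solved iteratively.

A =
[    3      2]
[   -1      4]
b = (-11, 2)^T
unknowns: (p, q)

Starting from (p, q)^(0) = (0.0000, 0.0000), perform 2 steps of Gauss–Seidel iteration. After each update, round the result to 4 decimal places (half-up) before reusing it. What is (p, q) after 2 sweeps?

(-3.3889, -0.3472)

Iteration 1:
  p = (-11 - (2)·0.0000) / (3) = -3.6667
  q = (2 - (-1)·-3.6667) / (4) = -0.4167
Iteration 2:
  p = (-11 - (2)·-0.4167) / (3) = -3.3889
  q = (2 - (-1)·-3.3889) / (4) = -0.3472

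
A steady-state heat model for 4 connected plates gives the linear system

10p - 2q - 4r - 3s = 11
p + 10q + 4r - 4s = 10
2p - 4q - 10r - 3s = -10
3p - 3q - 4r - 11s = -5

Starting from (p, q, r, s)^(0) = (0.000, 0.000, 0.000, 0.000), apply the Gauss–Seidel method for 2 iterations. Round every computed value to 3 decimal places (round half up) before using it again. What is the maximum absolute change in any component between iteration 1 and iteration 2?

0.583

Iteration 1:
  p = (11 - (-2)·0.000 - (-4)·0.000 - (-3)·0.000) / (10) = 1.100
  q = (10 - (1)·1.100 - (4)·0.000 - (-4)·0.000) / (10) = 0.890
  r = (-10 - (2)·1.100 - (-4)·0.890 - (-3)·0.000) / (-10) = 0.864
  s = (-5 - (3)·1.100 - (-3)·0.890 - (-4)·0.864) / (-11) = 0.198
Iteration 2:
  p = (11 - (-2)·0.890 - (-4)·0.864 - (-3)·0.198) / (10) = 1.683
  q = (10 - (1)·1.683 - (4)·0.864 - (-4)·0.198) / (10) = 0.565
  r = (-10 - (2)·1.683 - (-4)·0.565 - (-3)·0.198) / (-10) = 1.051
  s = (-5 - (3)·1.683 - (-3)·0.565 - (-4)·1.051) / (-11) = 0.377
Change: (0.583, -0.325, 0.187, 0.179) → max |·| = 0.583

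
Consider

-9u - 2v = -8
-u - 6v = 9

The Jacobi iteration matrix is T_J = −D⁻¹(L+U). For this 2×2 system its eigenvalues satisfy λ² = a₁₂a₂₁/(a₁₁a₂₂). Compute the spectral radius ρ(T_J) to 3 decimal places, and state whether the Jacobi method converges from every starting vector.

0.192

a₁₂a₂₁/(a₁₁a₂₂) = (-2)·(-1) / ((-9)·(-6)) = 0.037037
ρ = √|0.037037| = √0.037037 = 0.192
ρ < 1, so Jacobi converges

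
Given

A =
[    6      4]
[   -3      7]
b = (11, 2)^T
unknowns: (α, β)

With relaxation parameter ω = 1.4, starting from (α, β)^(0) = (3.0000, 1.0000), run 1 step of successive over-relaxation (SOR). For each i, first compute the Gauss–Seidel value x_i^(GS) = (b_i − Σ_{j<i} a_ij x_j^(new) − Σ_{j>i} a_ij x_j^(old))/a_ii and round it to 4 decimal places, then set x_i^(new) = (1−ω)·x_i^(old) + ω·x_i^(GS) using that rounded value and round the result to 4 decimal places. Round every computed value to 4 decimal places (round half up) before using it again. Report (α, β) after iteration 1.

(0.4334, 0.2601)

Iteration 1:
  α: GS value = (11 - (4)·1.0000) / (6) = 1.1667;  α ← (1−ω)·3.0000 + ω·1.1667 = 0.4334
  β: GS value = (2 - (-3)·0.4334) / (7) = 0.4715;  β ← (1−ω)·1.0000 + ω·0.4715 = 0.2601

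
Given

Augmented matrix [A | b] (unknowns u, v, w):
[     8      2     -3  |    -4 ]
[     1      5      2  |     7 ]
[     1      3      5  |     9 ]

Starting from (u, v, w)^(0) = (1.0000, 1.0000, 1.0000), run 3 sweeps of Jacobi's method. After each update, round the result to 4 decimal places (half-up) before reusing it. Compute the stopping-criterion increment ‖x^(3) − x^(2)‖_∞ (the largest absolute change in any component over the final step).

Iteration 1:
  u = (-4 - (2)·1.0000 - (-3)·1.0000) / (8) = -0.3750
  v = (7 - (1)·1.0000 - (2)·1.0000) / (5) = 0.8000
  w = (9 - (1)·1.0000 - (3)·1.0000) / (5) = 1.0000
Iteration 2:
  u = (-4 - (2)·0.8000 - (-3)·1.0000) / (8) = -0.3250
  v = (7 - (1)·-0.3750 - (2)·1.0000) / (5) = 1.0750
  w = (9 - (1)·-0.3750 - (3)·0.8000) / (5) = 1.3950
Iteration 3:
  u = (-4 - (2)·1.0750 - (-3)·1.3950) / (8) = -0.2456
  v = (7 - (1)·-0.3250 - (2)·1.3950) / (5) = 0.9070
  w = (9 - (1)·-0.3250 - (3)·1.0750) / (5) = 1.2200
Change: (0.0794, -0.1680, -0.1750) → max |·| = 0.1750

0.1750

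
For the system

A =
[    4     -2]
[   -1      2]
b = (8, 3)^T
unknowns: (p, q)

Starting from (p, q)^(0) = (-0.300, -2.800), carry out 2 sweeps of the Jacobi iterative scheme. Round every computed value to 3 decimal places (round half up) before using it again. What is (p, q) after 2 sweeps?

Iteration 1:
  p = (8 - (-2)·-2.800) / (4) = 0.600
  q = (3 - (-1)·-0.300) / (2) = 1.350
Iteration 2:
  p = (8 - (-2)·1.350) / (4) = 2.675
  q = (3 - (-1)·0.600) / (2) = 1.800

(2.675, 1.800)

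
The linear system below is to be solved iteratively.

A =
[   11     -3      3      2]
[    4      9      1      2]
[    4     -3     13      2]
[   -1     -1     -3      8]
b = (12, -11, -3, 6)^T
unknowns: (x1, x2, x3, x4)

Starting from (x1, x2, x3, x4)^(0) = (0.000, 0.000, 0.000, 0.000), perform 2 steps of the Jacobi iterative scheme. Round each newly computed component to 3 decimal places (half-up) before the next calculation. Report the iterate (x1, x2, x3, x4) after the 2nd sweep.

Iteration 1:
  x1 = (12 - (-3)·0.000 - (3)·0.000 - (2)·0.000) / (11) = 1.091
  x2 = (-11 - (4)·0.000 - (1)·0.000 - (2)·0.000) / (9) = -1.222
  x3 = (-3 - (4)·0.000 - (-3)·0.000 - (2)·0.000) / (13) = -0.231
  x4 = (6 - (-1)·0.000 - (-1)·0.000 - (-3)·0.000) / (8) = 0.750
Iteration 2:
  x1 = (12 - (-3)·-1.222 - (3)·-0.231 - (2)·0.750) / (11) = 0.684
  x2 = (-11 - (4)·1.091 - (1)·-0.231 - (2)·0.750) / (9) = -1.848
  x3 = (-3 - (4)·1.091 - (-3)·-1.222 - (2)·0.750) / (13) = -0.964
  x4 = (6 - (-1)·1.091 - (-1)·-1.222 - (-3)·-0.231) / (8) = 0.647

(0.684, -1.848, -0.964, 0.647)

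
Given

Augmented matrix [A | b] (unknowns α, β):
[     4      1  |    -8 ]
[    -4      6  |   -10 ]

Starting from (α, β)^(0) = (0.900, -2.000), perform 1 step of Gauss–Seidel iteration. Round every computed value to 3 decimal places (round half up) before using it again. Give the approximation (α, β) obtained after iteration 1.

Iteration 1:
  α = (-8 - (1)·-2.000) / (4) = -1.500
  β = (-10 - (-4)·-1.500) / (6) = -2.667

(-1.500, -2.667)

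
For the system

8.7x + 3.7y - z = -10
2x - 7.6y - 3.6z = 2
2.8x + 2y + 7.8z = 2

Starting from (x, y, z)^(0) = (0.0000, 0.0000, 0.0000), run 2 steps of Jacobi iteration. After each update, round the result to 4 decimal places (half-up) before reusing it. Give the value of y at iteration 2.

Iteration 1:
  x = (-10 - (3.7)·0.0000 - (-1)·0.0000) / (8.7) = -1.1494
  y = (2 - (2)·0.0000 - (-3.6)·0.0000) / (-7.6) = -0.2632
  z = (2 - (2.8)·0.0000 - (2)·0.0000) / (7.8) = 0.2564
Iteration 2:
  x = (-10 - (3.7)·-0.2632 - (-1)·0.2564) / (8.7) = -1.0080
  y = (2 - (2)·-1.1494 - (-3.6)·0.2564) / (-7.6) = -0.6871
  z = (2 - (2.8)·-1.1494 - (2)·-0.2632) / (7.8) = 0.7365

-0.6871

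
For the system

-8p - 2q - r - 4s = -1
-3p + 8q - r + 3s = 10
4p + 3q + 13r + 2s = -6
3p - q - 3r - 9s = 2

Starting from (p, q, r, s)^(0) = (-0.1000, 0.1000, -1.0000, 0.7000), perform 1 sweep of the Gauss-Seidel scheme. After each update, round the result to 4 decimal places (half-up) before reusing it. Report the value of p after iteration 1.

Iteration 1:
  p = (-1 - (-2)·0.1000 - (-1)·-1.0000 - (-4)·0.7000) / (-8) = -0.1250
  q = (10 - (-3)·-0.1250 - (-1)·-1.0000 - (3)·0.7000) / (8) = 0.8156
  r = (-6 - (4)·-0.1250 - (3)·0.8156 - (2)·0.7000) / (13) = -0.7190
  s = (2 - (3)·-0.1250 - (-1)·0.8156 - (-3)·-0.7190) / (-9) = -0.1148

-0.1250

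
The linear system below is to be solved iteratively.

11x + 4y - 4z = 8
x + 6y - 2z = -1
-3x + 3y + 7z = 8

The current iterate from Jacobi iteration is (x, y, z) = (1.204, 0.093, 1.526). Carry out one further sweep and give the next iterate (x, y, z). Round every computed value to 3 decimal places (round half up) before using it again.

One sweep:
  x = (8 - (4)·0.093 - (-4)·1.526) / (11) = 1.248
  y = (-1 - (1)·1.204 - (-2)·1.526) / (6) = 0.141
  z = (8 - (-3)·1.204 - (3)·0.093) / (7) = 1.619

(1.248, 0.141, 1.619)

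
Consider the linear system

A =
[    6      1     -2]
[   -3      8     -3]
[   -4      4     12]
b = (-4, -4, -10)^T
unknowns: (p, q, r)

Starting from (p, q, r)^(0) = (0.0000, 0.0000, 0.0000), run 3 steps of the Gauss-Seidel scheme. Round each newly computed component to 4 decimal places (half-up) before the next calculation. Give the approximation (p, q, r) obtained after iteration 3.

(-0.7273, -1.0483, -0.7263)

Iteration 1:
  p = (-4 - (1)·0.0000 - (-2)·0.0000) / (6) = -0.6667
  q = (-4 - (-3)·-0.6667 - (-3)·0.0000) / (8) = -0.7500
  r = (-10 - (-4)·-0.6667 - (4)·-0.7500) / (12) = -0.8056
Iteration 2:
  p = (-4 - (1)·-0.7500 - (-2)·-0.8056) / (6) = -0.8102
  q = (-4 - (-3)·-0.8102 - (-3)·-0.8056) / (8) = -1.1059
  r = (-10 - (-4)·-0.8102 - (4)·-1.1059) / (12) = -0.7348
Iteration 3:
  p = (-4 - (1)·-1.1059 - (-2)·-0.7348) / (6) = -0.7273
  q = (-4 - (-3)·-0.7273 - (-3)·-0.7348) / (8) = -1.0483
  r = (-10 - (-4)·-0.7273 - (4)·-1.0483) / (12) = -0.7263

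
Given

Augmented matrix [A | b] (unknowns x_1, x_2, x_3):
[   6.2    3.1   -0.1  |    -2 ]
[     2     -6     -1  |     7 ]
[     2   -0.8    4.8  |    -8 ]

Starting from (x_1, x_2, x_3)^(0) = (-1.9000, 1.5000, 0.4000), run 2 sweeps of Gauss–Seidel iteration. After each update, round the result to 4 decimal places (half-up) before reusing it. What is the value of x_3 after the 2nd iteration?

-1.9815

Iteration 1:
  x_1 = (-2 - (3.1)·1.5000 - (-0.1)·0.4000) / (6.2) = -1.0661
  x_2 = (7 - (2)·-1.0661 - (-1)·0.4000) / (-6) = -1.5887
  x_3 = (-8 - (2)·-1.0661 - (-0.8)·-1.5887) / (4.8) = -1.4872
Iteration 2:
  x_1 = (-2 - (3.1)·-1.5887 - (-0.1)·-1.4872) / (6.2) = 0.4478
  x_2 = (7 - (2)·0.4478 - (-1)·-1.4872) / (-6) = -0.7695
  x_3 = (-8 - (2)·0.4478 - (-0.8)·-0.7695) / (4.8) = -1.9815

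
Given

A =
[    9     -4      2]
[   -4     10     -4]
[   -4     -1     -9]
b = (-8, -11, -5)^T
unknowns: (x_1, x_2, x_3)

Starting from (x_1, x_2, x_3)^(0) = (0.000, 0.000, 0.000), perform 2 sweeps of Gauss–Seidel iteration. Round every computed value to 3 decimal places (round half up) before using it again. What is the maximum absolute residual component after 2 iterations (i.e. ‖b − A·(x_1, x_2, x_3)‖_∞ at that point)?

1.548

Iteration 1:
  x_1 = (-8 - (-4)·0.000 - (2)·0.000) / (9) = -0.889
  x_2 = (-11 - (-4)·-0.889 - (-4)·0.000) / (10) = -1.456
  x_3 = (-5 - (-4)·-0.889 - (-1)·-1.456) / (-9) = 1.112
Iteration 2:
  x_1 = (-8 - (-4)·-1.456 - (2)·1.112) / (9) = -1.783
  x_2 = (-11 - (-4)·-1.783 - (-4)·1.112) / (10) = -1.368
  x_3 = (-5 - (-4)·-1.783 - (-1)·-1.368) / (-9) = 1.500
Residual b − A·x = (-0.425, 1.548, 0.000); ∞-norm = 1.548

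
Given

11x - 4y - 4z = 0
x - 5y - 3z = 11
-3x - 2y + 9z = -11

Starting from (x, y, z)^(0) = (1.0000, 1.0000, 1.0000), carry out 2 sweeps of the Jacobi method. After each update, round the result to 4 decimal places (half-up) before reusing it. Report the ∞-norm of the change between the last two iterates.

1.9152

Iteration 1:
  x = (0 - (-4)·1.0000 - (-4)·1.0000) / (11) = 0.7273
  y = (11 - (1)·1.0000 - (-3)·1.0000) / (-5) = -2.6000
  z = (-11 - (-3)·1.0000 - (-2)·1.0000) / (9) = -0.6667
Iteration 2:
  x = (0 - (-4)·-2.6000 - (-4)·-0.6667) / (11) = -1.1879
  y = (11 - (1)·0.7273 - (-3)·-0.6667) / (-5) = -1.6545
  z = (-11 - (-3)·0.7273 - (-2)·-2.6000) / (9) = -1.5576
Change: (-1.9152, 0.9455, -0.8909) → max |·| = 1.9152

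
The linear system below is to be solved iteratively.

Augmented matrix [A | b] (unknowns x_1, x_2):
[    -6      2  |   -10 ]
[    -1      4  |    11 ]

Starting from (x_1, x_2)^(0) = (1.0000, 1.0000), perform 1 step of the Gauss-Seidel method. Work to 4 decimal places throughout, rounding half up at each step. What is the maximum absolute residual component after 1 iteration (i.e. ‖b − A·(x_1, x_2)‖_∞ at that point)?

4.5000

Iteration 1:
  x_1 = (-10 - (2)·1.0000) / (-6) = 2.0000
  x_2 = (11 - (-1)·2.0000) / (4) = 3.2500
Residual b − A·x = (-4.5000, 0.0000); ∞-norm = 4.5000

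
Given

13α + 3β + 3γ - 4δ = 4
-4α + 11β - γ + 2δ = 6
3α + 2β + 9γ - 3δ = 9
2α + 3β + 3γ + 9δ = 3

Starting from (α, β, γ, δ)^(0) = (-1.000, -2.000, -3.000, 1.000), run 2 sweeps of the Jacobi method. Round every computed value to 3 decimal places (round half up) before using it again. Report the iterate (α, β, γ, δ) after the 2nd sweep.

Iteration 1:
  α = (4 - (3)·-2.000 - (3)·-3.000 - (-4)·1.000) / (13) = 1.769
  β = (6 - (-4)·-1.000 - (-1)·-3.000 - (2)·1.000) / (11) = -0.273
  γ = (9 - (3)·-1.000 - (2)·-2.000 - (-3)·1.000) / (9) = 2.111
  δ = (3 - (2)·-1.000 - (3)·-2.000 - (3)·-3.000) / (9) = 2.222
Iteration 2:
  α = (4 - (3)·-0.273 - (3)·2.111 - (-4)·2.222) / (13) = 0.567
  β = (6 - (-4)·1.769 - (-1)·2.111 - (2)·2.222) / (11) = 0.977
  γ = (9 - (3)·1.769 - (2)·-0.273 - (-3)·2.222) / (9) = 1.212
  δ = (3 - (2)·1.769 - (3)·-0.273 - (3)·2.111) / (9) = -0.672

(0.567, 0.977, 1.212, -0.672)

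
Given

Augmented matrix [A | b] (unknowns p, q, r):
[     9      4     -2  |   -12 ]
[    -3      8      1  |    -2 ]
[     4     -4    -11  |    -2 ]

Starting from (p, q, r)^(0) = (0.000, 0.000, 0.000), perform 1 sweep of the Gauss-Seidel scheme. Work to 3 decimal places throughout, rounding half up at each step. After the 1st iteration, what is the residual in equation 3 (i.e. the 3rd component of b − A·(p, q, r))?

Iteration 1:
  p = (-12 - (4)·0.000 - (-2)·0.000) / (9) = -1.333
  q = (-2 - (-3)·-1.333 - (1)·0.000) / (8) = -0.750
  r = (-2 - (4)·-1.333 - (-4)·-0.750) / (-11) = -0.030
Residual b − A·x = (2.937, 0.031, 0.002)

0.002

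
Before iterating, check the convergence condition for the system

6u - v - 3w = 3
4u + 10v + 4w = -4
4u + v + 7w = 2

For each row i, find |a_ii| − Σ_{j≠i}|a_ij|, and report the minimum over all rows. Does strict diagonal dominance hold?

row 1: |6| − (1+3) = 2
row 2: |10| − (4+4) = 2
row 3: |7| − (4+1) = 2
minimum over rows = 2 → strictly diagonally dominant (convergence guaranteed)

2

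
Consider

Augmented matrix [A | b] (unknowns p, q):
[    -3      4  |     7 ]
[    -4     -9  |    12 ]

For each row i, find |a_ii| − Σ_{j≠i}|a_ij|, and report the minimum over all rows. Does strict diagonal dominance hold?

-1

row 1: |-3| − (4) = -1
row 2: |-9| − (4) = 5
minimum over rows = -1 → not strictly diagonally dominant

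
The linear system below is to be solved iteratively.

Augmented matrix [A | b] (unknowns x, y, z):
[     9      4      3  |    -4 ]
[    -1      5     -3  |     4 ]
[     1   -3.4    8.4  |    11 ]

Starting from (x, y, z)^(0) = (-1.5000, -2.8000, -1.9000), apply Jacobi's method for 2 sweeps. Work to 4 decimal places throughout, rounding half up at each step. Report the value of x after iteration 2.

-0.2783

Iteration 1:
  x = (-4 - (4)·-2.8000 - (3)·-1.9000) / (9) = 1.4333
  y = (4 - (-1)·-1.5000 - (-3)·-1.9000) / (5) = -0.6400
  z = (11 - (1)·-1.5000 - (-3.4)·-2.8000) / (8.4) = 0.3548
Iteration 2:
  x = (-4 - (4)·-0.6400 - (3)·0.3548) / (9) = -0.2783
  y = (4 - (-1)·1.4333 - (-3)·0.3548) / (5) = 1.2995
  z = (11 - (1)·1.4333 - (-3.4)·-0.6400) / (8.4) = 0.8798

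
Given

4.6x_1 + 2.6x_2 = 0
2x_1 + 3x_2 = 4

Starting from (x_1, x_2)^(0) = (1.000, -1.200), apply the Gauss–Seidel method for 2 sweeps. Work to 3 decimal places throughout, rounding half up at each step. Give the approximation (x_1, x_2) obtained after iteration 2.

(-0.498, 1.665)

Iteration 1:
  x_1 = (0 - (2.6)·-1.200) / (4.6) = 0.678
  x_2 = (4 - (2)·0.678) / (3) = 0.881
Iteration 2:
  x_1 = (0 - (2.6)·0.881) / (4.6) = -0.498
  x_2 = (4 - (2)·-0.498) / (3) = 1.665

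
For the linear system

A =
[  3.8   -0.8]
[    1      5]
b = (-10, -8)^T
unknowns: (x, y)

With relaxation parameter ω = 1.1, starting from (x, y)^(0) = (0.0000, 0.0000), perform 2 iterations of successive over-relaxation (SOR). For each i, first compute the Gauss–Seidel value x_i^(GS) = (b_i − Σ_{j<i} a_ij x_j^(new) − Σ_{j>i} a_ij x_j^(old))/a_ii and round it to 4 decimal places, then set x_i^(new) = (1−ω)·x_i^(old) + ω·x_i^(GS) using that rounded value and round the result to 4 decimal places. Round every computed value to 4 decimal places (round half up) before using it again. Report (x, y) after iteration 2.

Iteration 1:
  x: GS value = (-10 - (-0.8)·0.0000) / (3.8) = -2.6316;  x ← (1−ω)·0.0000 + ω·-2.6316 = -2.8948
  y: GS value = (-8 - (1)·-2.8948) / (5) = -1.0210;  y ← (1−ω)·0.0000 + ω·-1.0210 = -1.1231
Iteration 2:
  x: GS value = (-10 - (-0.8)·-1.1231) / (3.8) = -2.8680;  x ← (1−ω)·-2.8948 + ω·-2.8680 = -2.8653
  y: GS value = (-8 - (1)·-2.8653) / (5) = -1.0269;  y ← (1−ω)·-1.1231 + ω·-1.0269 = -1.0173

(-2.8653, -1.0173)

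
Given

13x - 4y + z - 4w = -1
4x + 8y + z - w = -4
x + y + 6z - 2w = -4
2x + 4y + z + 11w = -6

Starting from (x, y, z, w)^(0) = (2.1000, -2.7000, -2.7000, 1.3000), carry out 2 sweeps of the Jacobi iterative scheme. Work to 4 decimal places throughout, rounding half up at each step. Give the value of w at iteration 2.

-0.0970

Iteration 1:
  x = (-1 - (-4)·-2.7000 - (1)·-2.7000 - (-4)·1.3000) / (13) = -0.3000
  y = (-4 - (4)·2.1000 - (1)·-2.7000 - (-1)·1.3000) / (8) = -1.0500
  z = (-4 - (1)·2.1000 - (1)·-2.7000 - (-2)·1.3000) / (6) = -0.1333
  w = (-6 - (2)·2.1000 - (4)·-2.7000 - (1)·-2.7000) / (11) = 0.3000
Iteration 2:
  x = (-1 - (-4)·-1.0500 - (1)·-0.1333 - (-4)·0.3000) / (13) = -0.2974
  y = (-4 - (4)·-0.3000 - (1)·-0.1333 - (-1)·0.3000) / (8) = -0.2958
  z = (-4 - (1)·-0.3000 - (1)·-1.0500 - (-2)·0.3000) / (6) = -0.3417
  w = (-6 - (2)·-0.3000 - (4)·-1.0500 - (1)·-0.1333) / (11) = -0.0970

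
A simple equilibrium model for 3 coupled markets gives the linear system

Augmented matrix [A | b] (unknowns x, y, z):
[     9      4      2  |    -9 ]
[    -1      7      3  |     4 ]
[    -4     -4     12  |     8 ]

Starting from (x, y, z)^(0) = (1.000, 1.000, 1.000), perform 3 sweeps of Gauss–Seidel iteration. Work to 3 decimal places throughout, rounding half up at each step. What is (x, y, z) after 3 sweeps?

Iteration 1:
  x = (-9 - (4)·1.000 - (2)·1.000) / (9) = -1.667
  y = (4 - (-1)·-1.667 - (3)·1.000) / (7) = -0.095
  z = (8 - (-4)·-1.667 - (-4)·-0.095) / (12) = 0.079
Iteration 2:
  x = (-9 - (4)·-0.095 - (2)·0.079) / (9) = -0.975
  y = (4 - (-1)·-0.975 - (3)·0.079) / (7) = 0.398
  z = (8 - (-4)·-0.975 - (-4)·0.398) / (12) = 0.474
Iteration 3:
  x = (-9 - (4)·0.398 - (2)·0.474) / (9) = -1.282
  y = (4 - (-1)·-1.282 - (3)·0.474) / (7) = 0.185
  z = (8 - (-4)·-1.282 - (-4)·0.185) / (12) = 0.301

(-1.282, 0.185, 0.301)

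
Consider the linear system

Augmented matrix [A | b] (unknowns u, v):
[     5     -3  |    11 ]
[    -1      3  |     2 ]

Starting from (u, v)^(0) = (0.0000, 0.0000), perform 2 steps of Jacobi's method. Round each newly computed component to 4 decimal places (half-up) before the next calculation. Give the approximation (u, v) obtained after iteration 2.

Iteration 1:
  u = (11 - (-3)·0.0000) / (5) = 2.2000
  v = (2 - (-1)·0.0000) / (3) = 0.6667
Iteration 2:
  u = (11 - (-3)·0.6667) / (5) = 2.6000
  v = (2 - (-1)·2.2000) / (3) = 1.4000

(2.6000, 1.4000)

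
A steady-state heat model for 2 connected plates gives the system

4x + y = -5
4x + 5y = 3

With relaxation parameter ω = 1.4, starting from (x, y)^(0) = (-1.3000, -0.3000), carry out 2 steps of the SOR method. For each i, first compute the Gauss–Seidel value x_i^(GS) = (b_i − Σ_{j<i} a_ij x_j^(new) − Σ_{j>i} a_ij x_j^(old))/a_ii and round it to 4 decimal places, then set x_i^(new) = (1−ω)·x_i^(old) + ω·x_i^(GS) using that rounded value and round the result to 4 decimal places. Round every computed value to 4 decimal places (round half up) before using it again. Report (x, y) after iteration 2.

(-2.0770, 2.2782)

Iteration 1:
  x: GS value = (-5 - (1)·-0.3000) / (4) = -1.1750;  x ← (1−ω)·-1.3000 + ω·-1.1750 = -1.1250
  y: GS value = (3 - (4)·-1.1250) / (5) = 1.5000;  y ← (1−ω)·-0.3000 + ω·1.5000 = 2.2200
Iteration 2:
  x: GS value = (-5 - (1)·2.2200) / (4) = -1.8050;  x ← (1−ω)·-1.1250 + ω·-1.8050 = -2.0770
  y: GS value = (3 - (4)·-2.0770) / (5) = 2.2616;  y ← (1−ω)·2.2200 + ω·2.2616 = 2.2782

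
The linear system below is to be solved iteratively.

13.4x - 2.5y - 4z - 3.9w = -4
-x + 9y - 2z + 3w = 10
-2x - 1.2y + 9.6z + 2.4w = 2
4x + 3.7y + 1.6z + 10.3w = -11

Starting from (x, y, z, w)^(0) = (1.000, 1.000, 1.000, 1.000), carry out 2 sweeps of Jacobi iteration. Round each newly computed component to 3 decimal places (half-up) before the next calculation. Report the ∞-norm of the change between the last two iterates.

1.056

Iteration 1:
  x = (-4 - (-2.5)·1.000 - (-4)·1.000 - (-3.9)·1.000) / (13.4) = 0.478
  y = (10 - (-1)·1.000 - (-2)·1.000 - (3)·1.000) / (9) = 1.111
  z = (2 - (-2)·1.000 - (-1.2)·1.000 - (2.4)·1.000) / (9.6) = 0.292
  w = (-11 - (4)·1.000 - (3.7)·1.000 - (1.6)·1.000) / (10.3) = -1.971
Iteration 2:
  x = (-4 - (-2.5)·1.111 - (-4)·0.292 - (-3.9)·-1.971) / (13.4) = -0.578
  y = (10 - (-1)·0.478 - (-2)·0.292 - (3)·-1.971) / (9) = 1.886
  z = (2 - (-2)·0.478 - (-1.2)·1.111 - (2.4)·-1.971) / (9.6) = 0.940
  w = (-11 - (4)·0.478 - (3.7)·1.111 - (1.6)·0.292) / (10.3) = -1.698
Change: (-1.056, 0.775, 0.648, 0.273) → max |·| = 1.056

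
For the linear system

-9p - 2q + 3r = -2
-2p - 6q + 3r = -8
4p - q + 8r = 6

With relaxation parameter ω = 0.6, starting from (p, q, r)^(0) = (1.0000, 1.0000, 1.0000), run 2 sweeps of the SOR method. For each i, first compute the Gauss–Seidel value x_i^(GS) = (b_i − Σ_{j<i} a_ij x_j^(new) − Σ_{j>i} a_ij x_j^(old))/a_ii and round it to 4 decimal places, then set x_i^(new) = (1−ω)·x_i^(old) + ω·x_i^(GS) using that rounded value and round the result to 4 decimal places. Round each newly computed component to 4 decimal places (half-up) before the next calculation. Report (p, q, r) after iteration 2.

Iteration 1:
  p: GS value = (-2 - (-2)·1.0000 - (3)·1.0000) / (-9) = 0.3333;  p ← (1−ω)·1.0000 + ω·0.3333 = 0.6000
  q: GS value = (-8 - (-2)·0.6000 - (3)·1.0000) / (-6) = 1.6333;  q ← (1−ω)·1.0000 + ω·1.6333 = 1.3800
  r: GS value = (6 - (4)·0.6000 - (-1)·1.3800) / (8) = 0.6225;  r ← (1−ω)·1.0000 + ω·0.6225 = 0.7735
Iteration 2:
  p: GS value = (-2 - (-2)·1.3800 - (3)·0.7735) / (-9) = 0.1734;  p ← (1−ω)·0.6000 + ω·0.1734 = 0.3440
  q: GS value = (-8 - (-2)·0.3440 - (3)·0.7735) / (-6) = 1.6054;  q ← (1−ω)·1.3800 + ω·1.6054 = 1.5152
  r: GS value = (6 - (4)·0.3440 - (-1)·1.5152) / (8) = 0.7674;  r ← (1−ω)·0.7735 + ω·0.7674 = 0.7698

(0.3440, 1.5152, 0.7698)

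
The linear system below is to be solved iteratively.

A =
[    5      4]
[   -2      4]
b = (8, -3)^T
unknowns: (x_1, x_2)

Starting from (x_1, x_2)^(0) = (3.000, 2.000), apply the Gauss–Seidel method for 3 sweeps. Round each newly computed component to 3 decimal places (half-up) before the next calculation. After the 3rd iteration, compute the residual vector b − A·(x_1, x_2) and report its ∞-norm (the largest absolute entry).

1.760

Iteration 1:
  x_1 = (8 - (4)·2.000) / (5) = 0.000
  x_2 = (-3 - (-2)·0.000) / (4) = -0.750
Iteration 2:
  x_1 = (8 - (4)·-0.750) / (5) = 2.200
  x_2 = (-3 - (-2)·2.200) / (4) = 0.350
Iteration 3:
  x_1 = (8 - (4)·0.350) / (5) = 1.320
  x_2 = (-3 - (-2)·1.320) / (4) = -0.090
Residual b − A·x = (1.760, 0.000); ∞-norm = 1.760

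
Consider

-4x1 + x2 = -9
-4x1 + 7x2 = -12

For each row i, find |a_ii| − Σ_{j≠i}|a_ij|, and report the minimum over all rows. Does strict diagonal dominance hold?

3

row 1: |-4| − (1) = 3
row 2: |7| − (4) = 3
minimum over rows = 3 → strictly diagonally dominant (convergence guaranteed)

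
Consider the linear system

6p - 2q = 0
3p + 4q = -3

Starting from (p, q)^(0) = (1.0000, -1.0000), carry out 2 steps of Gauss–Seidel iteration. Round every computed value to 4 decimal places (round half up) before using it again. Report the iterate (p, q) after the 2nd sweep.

Iteration 1:
  p = (0 - (-2)·-1.0000) / (6) = -0.3333
  q = (-3 - (3)·-0.3333) / (4) = -0.5000
Iteration 2:
  p = (0 - (-2)·-0.5000) / (6) = -0.1667
  q = (-3 - (3)·-0.1667) / (4) = -0.6250

(-0.1667, -0.6250)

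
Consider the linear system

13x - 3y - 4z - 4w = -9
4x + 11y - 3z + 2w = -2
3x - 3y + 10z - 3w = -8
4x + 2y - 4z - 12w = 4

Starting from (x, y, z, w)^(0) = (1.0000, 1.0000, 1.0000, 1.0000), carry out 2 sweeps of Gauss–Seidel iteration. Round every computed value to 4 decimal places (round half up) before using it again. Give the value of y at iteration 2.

0.0196

Iteration 1:
  x = (-9 - (-3)·1.0000 - (-4)·1.0000 - (-4)·1.0000) / (13) = 0.1538
  y = (-2 - (4)·0.1538 - (-3)·1.0000 - (2)·1.0000) / (11) = -0.1468
  z = (-8 - (3)·0.1538 - (-3)·-0.1468 - (-3)·1.0000) / (10) = -0.5902
  w = (4 - (4)·0.1538 - (2)·-0.1468 - (-4)·-0.5902) / (-12) = -0.1098
Iteration 2:
  x = (-9 - (-3)·-0.1468 - (-4)·-0.5902 - (-4)·-0.1098) / (13) = -0.9416
  y = (-2 - (4)·-0.9416 - (-3)·-0.5902 - (2)·-0.1098) / (11) = 0.0196
  z = (-8 - (3)·-0.9416 - (-3)·0.0196 - (-3)·-0.1098) / (10) = -0.5446
  w = (4 - (4)·-0.9416 - (2)·0.0196 - (-4)·-0.5446) / (-12) = -0.4624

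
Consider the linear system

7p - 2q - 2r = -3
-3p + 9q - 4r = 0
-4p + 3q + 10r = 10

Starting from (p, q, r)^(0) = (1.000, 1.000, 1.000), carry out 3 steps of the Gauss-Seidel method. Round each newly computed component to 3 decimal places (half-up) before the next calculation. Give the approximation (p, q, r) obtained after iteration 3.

Iteration 1:
  p = (-3 - (-2)·1.000 - (-2)·1.000) / (7) = 0.143
  q = (0 - (-3)·0.143 - (-4)·1.000) / (9) = 0.492
  r = (10 - (-4)·0.143 - (3)·0.492) / (10) = 0.910
Iteration 2:
  p = (-3 - (-2)·0.492 - (-2)·0.910) / (7) = -0.028
  q = (0 - (-3)·-0.028 - (-4)·0.910) / (9) = 0.395
  r = (10 - (-4)·-0.028 - (3)·0.395) / (10) = 0.870
Iteration 3:
  p = (-3 - (-2)·0.395 - (-2)·0.870) / (7) = -0.067
  q = (0 - (-3)·-0.067 - (-4)·0.870) / (9) = 0.364
  r = (10 - (-4)·-0.067 - (3)·0.364) / (10) = 0.864

(-0.067, 0.364, 0.864)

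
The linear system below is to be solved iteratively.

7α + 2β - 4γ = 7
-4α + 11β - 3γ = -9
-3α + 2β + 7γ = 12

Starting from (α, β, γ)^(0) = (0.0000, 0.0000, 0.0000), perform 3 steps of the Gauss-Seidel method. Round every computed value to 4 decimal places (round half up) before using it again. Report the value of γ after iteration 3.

Iteration 1:
  α = (7 - (2)·0.0000 - (-4)·0.0000) / (7) = 1.0000
  β = (-9 - (-4)·1.0000 - (-3)·0.0000) / (11) = -0.4545
  γ = (12 - (-3)·1.0000 - (2)·-0.4545) / (7) = 2.2727
Iteration 2:
  α = (7 - (2)·-0.4545 - (-4)·2.2727) / (7) = 2.4285
  β = (-9 - (-4)·2.4285 - (-3)·2.2727) / (11) = 0.6847
  γ = (12 - (-3)·2.4285 - (2)·0.6847) / (7) = 2.5594
Iteration 3:
  α = (7 - (2)·0.6847 - (-4)·2.5594) / (7) = 2.2669
  β = (-9 - (-4)·2.2669 - (-3)·2.5594) / (11) = 0.7042
  γ = (12 - (-3)·2.2669 - (2)·0.7042) / (7) = 2.4846

2.4846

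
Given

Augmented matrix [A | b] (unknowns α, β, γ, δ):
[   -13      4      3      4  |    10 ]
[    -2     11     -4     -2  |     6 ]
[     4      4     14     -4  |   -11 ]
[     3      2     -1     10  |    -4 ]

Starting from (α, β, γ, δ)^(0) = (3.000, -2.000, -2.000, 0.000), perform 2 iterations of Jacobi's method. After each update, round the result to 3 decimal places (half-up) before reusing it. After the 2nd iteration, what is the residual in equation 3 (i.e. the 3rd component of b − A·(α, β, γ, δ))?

Iteration 1:
  α = (10 - (4)·-2.000 - (3)·-2.000 - (4)·0.000) / (-13) = -1.846
  β = (6 - (-2)·3.000 - (-4)·-2.000 - (-2)·0.000) / (11) = 0.364
  γ = (-11 - (4)·3.000 - (4)·-2.000 - (-4)·0.000) / (14) = -1.071
  δ = (-4 - (3)·3.000 - (2)·-2.000 - (-1)·-2.000) / (10) = -1.100
Iteration 2:
  α = (10 - (4)·0.364 - (3)·-1.071 - (4)·-1.100) / (-13) = -1.243
  β = (6 - (-2)·-1.846 - (-4)·-1.071 - (-2)·-1.100) / (11) = -0.380
  γ = (-11 - (4)·-1.846 - (4)·0.364 - (-4)·-1.100) / (14) = -0.677
  δ = (-4 - (3)·-1.846 - (2)·0.364 - (-1)·-1.071) / (10) = -0.026
Residual b − A·x = (-2.504, 4.934, 4.866, 0.072)

4.866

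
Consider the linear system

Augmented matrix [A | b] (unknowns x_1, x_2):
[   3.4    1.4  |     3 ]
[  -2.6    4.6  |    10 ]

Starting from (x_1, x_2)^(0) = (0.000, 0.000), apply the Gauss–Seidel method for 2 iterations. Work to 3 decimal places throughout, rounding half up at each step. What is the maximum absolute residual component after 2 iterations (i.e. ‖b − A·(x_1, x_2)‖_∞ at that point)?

0.870

Iteration 1:
  x_1 = (3 - (1.4)·0.000) / (3.4) = 0.882
  x_2 = (10 - (-2.6)·0.882) / (4.6) = 2.672
Iteration 2:
  x_1 = (3 - (1.4)·2.672) / (3.4) = -0.218
  x_2 = (10 - (-2.6)·-0.218) / (4.6) = 2.051
Residual b − A·x = (0.870, -0.001); ∞-norm = 0.870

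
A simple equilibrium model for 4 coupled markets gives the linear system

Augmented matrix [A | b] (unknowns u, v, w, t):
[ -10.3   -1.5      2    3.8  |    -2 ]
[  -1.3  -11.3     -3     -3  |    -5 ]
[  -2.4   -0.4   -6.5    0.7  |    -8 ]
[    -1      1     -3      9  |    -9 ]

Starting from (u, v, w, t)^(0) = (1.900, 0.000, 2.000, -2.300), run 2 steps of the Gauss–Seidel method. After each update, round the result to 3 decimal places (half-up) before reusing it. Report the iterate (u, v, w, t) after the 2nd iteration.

Iteration 1:
  u = (-2 - (-1.5)·0.000 - (2)·2.000 - (3.8)·-2.300) / (-10.3) = -0.266
  v = (-5 - (-1.3)·-0.266 - (-3)·2.000 - (-3)·-2.300) / (-11.3) = 0.553
  w = (-8 - (-2.4)·-0.266 - (-0.4)·0.553 - (0.7)·-2.300) / (-6.5) = 1.047
  t = (-9 - (-1)·-0.266 - (1)·0.553 - (-3)·1.047) / (9) = -0.742
Iteration 2:
  u = (-2 - (-1.5)·0.553 - (2)·1.047 - (3.8)·-0.742) / (-10.3) = 0.043
  v = (-5 - (-1.3)·0.043 - (-3)·1.047 - (-3)·-0.742) / (-11.3) = 0.357
  w = (-8 - (-2.4)·0.043 - (-0.4)·0.357 - (0.7)·-0.742) / (-6.5) = 1.113
  t = (-9 - (-1)·0.043 - (1)·0.357 - (-3)·1.113) / (9) = -0.664

(0.043, 0.357, 1.113, -0.664)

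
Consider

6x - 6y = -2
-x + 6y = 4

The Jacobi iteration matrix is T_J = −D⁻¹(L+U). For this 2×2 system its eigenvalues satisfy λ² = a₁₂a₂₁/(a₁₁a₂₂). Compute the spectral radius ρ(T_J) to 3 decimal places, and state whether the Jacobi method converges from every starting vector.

a₁₂a₂₁/(a₁₁a₂₂) = (-6)·(-1) / ((6)·(6)) = 0.166667
ρ = √|0.166667| = √0.166667 = 0.408
ρ < 1, so Jacobi converges

0.408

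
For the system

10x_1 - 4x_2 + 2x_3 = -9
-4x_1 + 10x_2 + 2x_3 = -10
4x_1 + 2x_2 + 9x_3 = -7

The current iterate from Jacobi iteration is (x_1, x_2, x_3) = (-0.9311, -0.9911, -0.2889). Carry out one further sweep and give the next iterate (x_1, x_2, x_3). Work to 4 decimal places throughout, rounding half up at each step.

(-1.2387, -1.3147, -0.1437)

One sweep:
  x_1 = (-9 - (-4)·-0.9911 - (2)·-0.2889) / (10) = -1.2387
  x_2 = (-10 - (-4)·-0.9311 - (2)·-0.2889) / (10) = -1.3147
  x_3 = (-7 - (4)·-0.9311 - (2)·-0.9911) / (9) = -0.1437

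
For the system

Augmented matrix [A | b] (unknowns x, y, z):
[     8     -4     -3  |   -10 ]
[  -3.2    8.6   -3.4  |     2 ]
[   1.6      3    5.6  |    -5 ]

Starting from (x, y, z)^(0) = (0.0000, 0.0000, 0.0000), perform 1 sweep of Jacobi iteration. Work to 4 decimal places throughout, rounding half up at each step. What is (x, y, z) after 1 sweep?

Iteration 1:
  x = (-10 - (-4)·0.0000 - (-3)·0.0000) / (8) = -1.2500
  y = (2 - (-3.2)·0.0000 - (-3.4)·0.0000) / (8.6) = 0.2326
  z = (-5 - (1.6)·0.0000 - (3)·0.0000) / (5.6) = -0.8929

(-1.2500, 0.2326, -0.8929)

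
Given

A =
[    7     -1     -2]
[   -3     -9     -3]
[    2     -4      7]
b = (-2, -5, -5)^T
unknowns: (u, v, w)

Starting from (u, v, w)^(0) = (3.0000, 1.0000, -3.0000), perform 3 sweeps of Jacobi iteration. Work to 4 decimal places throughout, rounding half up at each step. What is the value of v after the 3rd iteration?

Iteration 1:
  u = (-2 - (-1)·1.0000 - (-2)·-3.0000) / (7) = -1.0000
  v = (-5 - (-3)·3.0000 - (-3)·-3.0000) / (-9) = 0.5556
  w = (-5 - (2)·3.0000 - (-4)·1.0000) / (7) = -1.0000
Iteration 2:
  u = (-2 - (-1)·0.5556 - (-2)·-1.0000) / (7) = -0.4921
  v = (-5 - (-3)·-1.0000 - (-3)·-1.0000) / (-9) = 1.2222
  w = (-5 - (2)·-1.0000 - (-4)·0.5556) / (7) = -0.1111
Iteration 3:
  u = (-2 - (-1)·1.2222 - (-2)·-0.1111) / (7) = -0.1429
  v = (-5 - (-3)·-0.4921 - (-3)·-0.1111) / (-9) = 0.7566
  w = (-5 - (2)·-0.4921 - (-4)·1.2222) / (7) = 0.1247

0.7566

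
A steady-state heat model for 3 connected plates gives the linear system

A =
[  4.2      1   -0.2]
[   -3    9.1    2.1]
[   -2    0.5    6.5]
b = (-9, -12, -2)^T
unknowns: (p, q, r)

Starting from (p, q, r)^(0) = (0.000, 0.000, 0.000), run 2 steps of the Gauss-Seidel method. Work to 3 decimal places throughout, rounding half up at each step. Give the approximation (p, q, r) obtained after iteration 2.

(-1.699, -1.692, -0.700)

Iteration 1:
  p = (-9 - (1)·0.000 - (-0.2)·0.000) / (4.2) = -2.143
  q = (-12 - (-3)·-2.143 - (2.1)·0.000) / (9.1) = -2.025
  r = (-2 - (-2)·-2.143 - (0.5)·-2.025) / (6.5) = -0.811
Iteration 2:
  p = (-9 - (1)·-2.025 - (-0.2)·-0.811) / (4.2) = -1.699
  q = (-12 - (-3)·-1.699 - (2.1)·-0.811) / (9.1) = -1.692
  r = (-2 - (-2)·-1.699 - (0.5)·-1.692) / (6.5) = -0.700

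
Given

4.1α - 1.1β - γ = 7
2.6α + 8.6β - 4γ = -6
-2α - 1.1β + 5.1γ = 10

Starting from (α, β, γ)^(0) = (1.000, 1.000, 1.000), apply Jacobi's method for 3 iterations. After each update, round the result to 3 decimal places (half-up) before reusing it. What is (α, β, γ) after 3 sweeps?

Iteration 1:
  α = (7 - (-1.1)·1.000 - (-1)·1.000) / (4.1) = 2.220
  β = (-6 - (2.6)·1.000 - (-4)·1.000) / (8.6) = -0.535
  γ = (10 - (-2)·1.000 - (-1.1)·1.000) / (5.1) = 2.569
Iteration 2:
  α = (7 - (-1.1)·-0.535 - (-1)·2.569) / (4.1) = 2.190
  β = (-6 - (2.6)·2.220 - (-4)·2.569) / (8.6) = -0.174
  γ = (10 - (-2)·2.220 - (-1.1)·-0.535) / (5.1) = 2.716
Iteration 3:
  α = (7 - (-1.1)·-0.174 - (-1)·2.716) / (4.1) = 2.323
  β = (-6 - (2.6)·2.190 - (-4)·2.716) / (8.6) = -0.097
  γ = (10 - (-2)·2.190 - (-1.1)·-0.174) / (5.1) = 2.782

(2.323, -0.097, 2.782)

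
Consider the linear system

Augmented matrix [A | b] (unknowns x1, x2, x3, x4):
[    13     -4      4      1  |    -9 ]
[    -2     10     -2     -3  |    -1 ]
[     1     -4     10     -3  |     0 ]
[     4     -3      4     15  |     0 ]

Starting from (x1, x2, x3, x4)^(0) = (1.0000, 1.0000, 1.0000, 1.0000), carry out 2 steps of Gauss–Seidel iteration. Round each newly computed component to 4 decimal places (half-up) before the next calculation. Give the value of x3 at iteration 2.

Iteration 1:
  x1 = (-9 - (-4)·1.0000 - (4)·1.0000 - (1)·1.0000) / (13) = -0.7692
  x2 = (-1 - (-2)·-0.7692 - (-2)·1.0000 - (-3)·1.0000) / (10) = 0.2462
  x3 = (0 - (1)·-0.7692 - (-4)·0.2462 - (-3)·1.0000) / (10) = 0.4754
  x4 = (0 - (4)·-0.7692 - (-3)·0.2462 - (4)·0.4754) / (15) = 0.1276
Iteration 2:
  x1 = (-9 - (-4)·0.2462 - (4)·0.4754 - (1)·0.1276) / (13) = -0.7726
  x2 = (-1 - (-2)·-0.7726 - (-2)·0.4754 - (-3)·0.1276) / (10) = -0.1212
  x3 = (0 - (1)·-0.7726 - (-4)·-0.1212 - (-3)·0.1276) / (10) = 0.0671
  x4 = (0 - (4)·-0.7726 - (-3)·-0.1212 - (4)·0.0671) / (15) = 0.1639

0.0671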